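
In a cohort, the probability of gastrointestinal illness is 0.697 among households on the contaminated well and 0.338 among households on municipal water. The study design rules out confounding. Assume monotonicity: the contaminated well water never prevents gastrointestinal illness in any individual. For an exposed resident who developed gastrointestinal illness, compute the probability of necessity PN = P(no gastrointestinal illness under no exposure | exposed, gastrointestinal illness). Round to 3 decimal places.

PN ≈ 0.515

Let p₁ = 0.697, p₀ = 0.338.
Under exogeneity and monotonicity, PN = (p₁ − p₀) / p₁.
PN = (0.697 − 0.338) / 0.697 = 0.359 / 0.697 ≈ 0.5151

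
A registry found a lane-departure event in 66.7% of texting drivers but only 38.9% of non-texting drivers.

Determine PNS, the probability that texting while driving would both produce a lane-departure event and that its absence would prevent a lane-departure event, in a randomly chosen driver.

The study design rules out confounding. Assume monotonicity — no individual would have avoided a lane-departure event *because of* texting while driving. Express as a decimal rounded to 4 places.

p₁ = 0.667, p₀ = 0.389.
Under exogeneity and monotonicity, PNS = p₁ − p₀.
PNS = 0.667 − 0.389 = 0.278

PNS ≈ 0.2780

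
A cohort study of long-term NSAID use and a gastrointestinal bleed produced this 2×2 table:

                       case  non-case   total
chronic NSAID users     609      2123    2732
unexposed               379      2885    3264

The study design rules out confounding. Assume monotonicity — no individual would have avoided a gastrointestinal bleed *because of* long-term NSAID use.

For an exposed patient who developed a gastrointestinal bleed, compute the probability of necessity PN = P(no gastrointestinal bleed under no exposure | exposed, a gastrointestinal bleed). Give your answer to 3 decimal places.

PN ≈ 0.479

p₁ = P(outcome | exposed) = 609/2732 = 0.22291
p₀ = P(outcome | unexposed) = 379/3264 = 0.11612
Under exogeneity and monotonicity, PN = (p₁ − p₀) / p₁.
PN = (0.22291 − 0.11612) / 0.22291 = 0.1068 / 0.22291 ≈ 0.4791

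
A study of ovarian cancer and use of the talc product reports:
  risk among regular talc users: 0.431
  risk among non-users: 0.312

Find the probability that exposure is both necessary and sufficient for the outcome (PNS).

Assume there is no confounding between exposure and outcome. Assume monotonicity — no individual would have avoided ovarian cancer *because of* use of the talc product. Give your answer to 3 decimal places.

PNS ≈ 0.119

Let p₁ = 0.431, p₀ = 0.312.
Under exogeneity and monotonicity, PNS = p₁ − p₀.
PNS = 0.431 − 0.312 = 0.119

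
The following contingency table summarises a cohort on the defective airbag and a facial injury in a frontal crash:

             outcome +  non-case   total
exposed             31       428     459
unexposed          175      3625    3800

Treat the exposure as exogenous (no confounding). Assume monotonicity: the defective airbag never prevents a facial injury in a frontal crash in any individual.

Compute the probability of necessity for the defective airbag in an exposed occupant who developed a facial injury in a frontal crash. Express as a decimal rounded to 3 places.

PN ≈ 0.318

p₁ = P(outcome | exposed) = 31/459 = 0.067538
p₀ = P(outcome | unexposed) = 175/3800 = 0.046053
Under exogeneity and monotonicity, PN = (p₁ − p₀) / p₁.
PN = (0.067538 − 0.046053) / 0.067538 = 0.021485 / 0.067538 ≈ 0.3181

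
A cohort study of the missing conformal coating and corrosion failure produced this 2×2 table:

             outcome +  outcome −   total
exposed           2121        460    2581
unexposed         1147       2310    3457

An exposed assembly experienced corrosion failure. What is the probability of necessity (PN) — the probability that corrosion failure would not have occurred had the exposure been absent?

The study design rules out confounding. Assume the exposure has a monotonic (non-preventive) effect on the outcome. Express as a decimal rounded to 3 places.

p₁ = P(outcome | exposed) = 2121/2581 = 0.82177
p₀ = P(outcome | unexposed) = 1147/3457 = 0.33179
Under exogeneity and monotonicity, PN = (p₁ − p₀)/p₁.
PN = (0.82177 − 0.33179) / 0.82177 ≈ 0.5963

PN ≈ 0.596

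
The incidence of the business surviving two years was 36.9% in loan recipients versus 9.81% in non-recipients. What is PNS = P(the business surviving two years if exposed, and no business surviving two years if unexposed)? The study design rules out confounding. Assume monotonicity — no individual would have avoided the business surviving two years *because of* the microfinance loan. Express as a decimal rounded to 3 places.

PNS ≈ 0.271

p₁ = 0.369, p₀ = 0.0981.
Under exogeneity and monotonicity, PNS = p₁ − p₀.
PNS = 0.369 − 0.0981 = 0.2709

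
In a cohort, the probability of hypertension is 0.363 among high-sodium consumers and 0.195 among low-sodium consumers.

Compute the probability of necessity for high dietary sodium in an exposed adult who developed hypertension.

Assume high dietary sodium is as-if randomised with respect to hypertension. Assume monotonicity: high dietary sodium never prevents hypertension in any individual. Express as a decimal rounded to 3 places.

Let p₁ = 0.363, p₀ = 0.195.
Under exogeneity and monotonicity, PN = (p₁ − p₀) / p₁.
PN = (0.363 − 0.195) / 0.363 = 0.168 / 0.363 ≈ 0.4628

PN ≈ 0.463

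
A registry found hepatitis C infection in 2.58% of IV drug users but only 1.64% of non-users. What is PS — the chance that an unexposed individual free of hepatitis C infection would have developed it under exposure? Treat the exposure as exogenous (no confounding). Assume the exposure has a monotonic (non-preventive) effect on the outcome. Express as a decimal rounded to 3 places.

p₁ = 0.0258, p₀ = 0.0164.
Under exogeneity and monotonicity, PS = (p₁ − p₀) / (1 − p₀).
PS = (0.0258 − 0.0164) / (1 − 0.0164) = 0.0094 / 0.9836 ≈ 0.0096

PS ≈ 0.010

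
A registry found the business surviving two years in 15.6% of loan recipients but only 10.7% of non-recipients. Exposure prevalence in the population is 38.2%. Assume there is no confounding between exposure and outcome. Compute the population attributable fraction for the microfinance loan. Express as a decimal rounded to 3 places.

p₁ = 0.156, p₀ = 0.107.
Overall risk P(Y=1) = π·p₁ + (1−π)·p₀ = 0.382×0.156 + 0.618×0.107 = 0.12572.
Under exogeneity, PAF = [P(Y=1) − p₀] / P(Y=1).
PAF = (0.12572 − 0.107) / 0.12572 ≈ 0.1489

PAF ≈ 0.149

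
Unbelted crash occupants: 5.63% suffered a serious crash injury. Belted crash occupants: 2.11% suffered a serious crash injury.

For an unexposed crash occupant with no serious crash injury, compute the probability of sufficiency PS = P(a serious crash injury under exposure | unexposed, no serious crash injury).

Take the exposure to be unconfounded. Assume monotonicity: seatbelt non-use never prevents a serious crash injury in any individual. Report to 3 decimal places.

p₁ = 0.0563, p₀ = 0.0211.
Under exogeneity and monotonicity, PS = (p₁ − p₀) / (1 − p₀).
PS = (0.0563 − 0.0211) / (1 − 0.0211) = 0.0352 / 0.9789 ≈ 0.0360

PS ≈ 0.036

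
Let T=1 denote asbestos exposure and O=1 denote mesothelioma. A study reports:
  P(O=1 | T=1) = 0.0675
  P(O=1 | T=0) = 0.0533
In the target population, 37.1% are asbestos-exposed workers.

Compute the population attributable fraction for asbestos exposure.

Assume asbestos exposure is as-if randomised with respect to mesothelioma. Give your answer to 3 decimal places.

PAF ≈ 0.090

Let p₁ = 0.0675, p₀ = 0.0533.
Overall risk P(Y=1) = π·p₁ + (1−π)·p₀ = 0.371×0.0675 + 0.629×0.0533 = 0.058568.
Under exogeneity, PAF = [P(Y=1) − p₀] / P(Y=1).
PAF = (0.058568 − 0.0533) / 0.058568 ≈ 0.0899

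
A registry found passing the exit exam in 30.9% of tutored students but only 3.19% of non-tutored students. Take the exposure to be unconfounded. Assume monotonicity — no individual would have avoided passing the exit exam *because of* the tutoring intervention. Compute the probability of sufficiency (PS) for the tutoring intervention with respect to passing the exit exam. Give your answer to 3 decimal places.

p₁ = 0.309, p₀ = 0.0319.
Under exogeneity and monotonicity, PS = (p₁ − p₀) / (1 − p₀).
PS = (0.309 − 0.0319) / (1 − 0.0319) = 0.2771 / 0.9681 ≈ 0.2862

PS ≈ 0.286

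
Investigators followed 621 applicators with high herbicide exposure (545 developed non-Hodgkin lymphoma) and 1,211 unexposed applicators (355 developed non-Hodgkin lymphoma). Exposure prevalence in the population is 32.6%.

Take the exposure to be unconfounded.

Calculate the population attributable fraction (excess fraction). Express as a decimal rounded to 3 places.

PAF ≈ 0.394

p₁ = P(outcome | exposed) = 545/621 = 0.87762
p₀ = P(outcome | unexposed) = 355/1211 = 0.29315
Overall risk P(Y=1) = π·p₁ + (1−π)·p₀ = 0.326×0.87762 + 0.674×0.29315 = 0.48368.
Under exogeneity, PAF = [P(Y=1) − p₀] / P(Y=1).
PAF = (0.48368 − 0.29315) / 0.48368 ≈ 0.3939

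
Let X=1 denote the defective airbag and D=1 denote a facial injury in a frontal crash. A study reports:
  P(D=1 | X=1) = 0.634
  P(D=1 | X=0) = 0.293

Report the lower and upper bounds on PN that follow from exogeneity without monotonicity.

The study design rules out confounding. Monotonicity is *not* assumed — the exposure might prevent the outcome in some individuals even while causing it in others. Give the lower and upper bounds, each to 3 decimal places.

Let p₁ = 0.634, p₀ = 0.293.
Under exogeneity alone the bounds on PN are max{0,(p₁−p₀)/p₁} ≤ PN ≤ min{1,(1−p₀)/p₁}.
  lower = (p₁ − p₀)/p₁ = 0.341 / 0.634 ≈ 0.5379
  upper = min{1, (1 − p₀)/p₁} = 0.707 / 0.634 ≈ 1.1151 → capped at 1

0.538 ≤ PN ≤ 1.000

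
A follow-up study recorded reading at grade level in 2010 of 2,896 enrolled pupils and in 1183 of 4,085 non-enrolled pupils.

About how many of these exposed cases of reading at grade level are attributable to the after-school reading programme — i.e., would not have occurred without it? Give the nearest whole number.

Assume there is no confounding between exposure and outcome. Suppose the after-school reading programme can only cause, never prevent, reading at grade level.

about 1171 cases

p₁ = P(outcome | exposed) = 2010/2896 = 0.69406
p₀ = P(outcome | unexposed) = 1183/4085 = 0.2896
PN = (p₁ − p₀)/p₁ = (0.69406 − 0.2896) / 0.69406 ≈ 0.58275.
Attributable cases ≈ PN × (exposed cases) = 0.58275 × 2010 ≈ 1171.33.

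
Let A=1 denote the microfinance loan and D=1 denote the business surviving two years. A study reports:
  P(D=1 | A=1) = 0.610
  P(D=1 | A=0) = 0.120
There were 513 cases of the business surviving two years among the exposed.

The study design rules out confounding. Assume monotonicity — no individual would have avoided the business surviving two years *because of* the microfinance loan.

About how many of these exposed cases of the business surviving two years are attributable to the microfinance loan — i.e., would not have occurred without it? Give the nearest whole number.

about 412 cases

Let p₁ = 0.61, p₀ = 0.12.
PN = (p₁ − p₀)/p₁ = (0.61 − 0.12) / 0.61 ≈ 0.80328.
Attributable cases ≈ PN × (exposed cases) = 0.80328 × 513 ≈ 412.08.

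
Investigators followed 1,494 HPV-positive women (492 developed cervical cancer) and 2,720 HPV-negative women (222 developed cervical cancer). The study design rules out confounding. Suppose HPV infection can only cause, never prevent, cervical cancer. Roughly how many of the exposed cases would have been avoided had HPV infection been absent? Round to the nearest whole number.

about 370 cases

p₁ = P(outcome | exposed) = 492/1494 = 0.32932
p₀ = P(outcome | unexposed) = 222/2720 = 0.081618
PN = (p₁ − p₀)/p₁ = (0.32932 − 0.081618) / 0.32932 ≈ 0.75216.
Attributable cases ≈ PN × (exposed cases) = 0.75216 × 492 ≈ 370.06.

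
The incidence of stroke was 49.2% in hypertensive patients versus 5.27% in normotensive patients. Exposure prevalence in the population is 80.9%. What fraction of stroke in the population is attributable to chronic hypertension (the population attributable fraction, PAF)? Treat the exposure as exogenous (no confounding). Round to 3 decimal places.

p₁ = 0.492, p₀ = 0.0527.
Overall risk P(Y=1) = π·p₁ + (1−π)·p₀ = 0.809×0.492 + 0.191×0.0527 = 0.40809.
Under exogeneity, PAF = [P(Y=1) − p₀] / P(Y=1).
PAF = (0.40809 − 0.0527) / 0.40809 ≈ 0.8709

PAF ≈ 0.871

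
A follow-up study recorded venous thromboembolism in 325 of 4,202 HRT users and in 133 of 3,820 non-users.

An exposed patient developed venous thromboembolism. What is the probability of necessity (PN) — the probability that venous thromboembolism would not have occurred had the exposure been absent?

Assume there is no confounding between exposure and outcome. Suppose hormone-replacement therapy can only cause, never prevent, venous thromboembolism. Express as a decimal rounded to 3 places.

p₁ = P(outcome | exposed) = 325/4202 = 0.077344
p₀ = P(outcome | unexposed) = 133/3820 = 0.034817
Under exogeneity and monotonicity, PN = (p₁ − p₀) / p₁.
PN = (0.077344 − 0.034817) / 0.077344 = 0.042527 / 0.077344 ≈ 0.5498

PN ≈ 0.550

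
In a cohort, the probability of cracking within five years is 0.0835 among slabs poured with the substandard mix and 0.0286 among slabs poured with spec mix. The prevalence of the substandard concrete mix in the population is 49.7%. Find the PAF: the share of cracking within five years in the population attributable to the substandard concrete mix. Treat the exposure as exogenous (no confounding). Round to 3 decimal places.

PAF ≈ 0.488

Let p₁ = 0.0835, p₀ = 0.0286.
Overall risk P(Y=1) = π·p₁ + (1−π)·p₀ = 0.497×0.0835 + 0.503×0.0286 = 0.055885.
Under exogeneity, PAF = [P(Y=1) − p₀] / P(Y=1).
PAF = (0.055885 − 0.0286) / 0.055885 ≈ 0.4882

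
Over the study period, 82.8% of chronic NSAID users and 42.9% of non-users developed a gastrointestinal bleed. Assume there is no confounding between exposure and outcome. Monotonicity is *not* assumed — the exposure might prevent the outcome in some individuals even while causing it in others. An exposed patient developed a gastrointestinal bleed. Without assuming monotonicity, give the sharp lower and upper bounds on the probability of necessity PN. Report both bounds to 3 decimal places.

p₁ = 0.828, p₀ = 0.429.
Under exogeneity alone the bounds on PN are max{0,(p₁−p₀)/p₁} ≤ PN ≤ min{1,(1−p₀)/p₁}.
  lower = (p₁ − p₀)/p₁ = 0.399 / 0.828 ≈ 0.4819
  upper = min{1, (1 − p₀)/p₁} = 0.571 / 0.828 ≈ 0.6896

0.482 ≤ PN ≤ 0.690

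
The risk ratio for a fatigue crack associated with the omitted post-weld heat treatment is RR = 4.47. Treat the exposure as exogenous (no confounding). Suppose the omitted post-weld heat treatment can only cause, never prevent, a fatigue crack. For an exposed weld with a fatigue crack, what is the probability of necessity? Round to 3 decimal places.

PN ≈ 0.776

Under exogeneity and monotonicity, PN = (RR − 1) / RR = 1 − 1/RR.
PN = (4.47 − 1) / 4.47 = 3.47 / 4.47 ≈ 0.7763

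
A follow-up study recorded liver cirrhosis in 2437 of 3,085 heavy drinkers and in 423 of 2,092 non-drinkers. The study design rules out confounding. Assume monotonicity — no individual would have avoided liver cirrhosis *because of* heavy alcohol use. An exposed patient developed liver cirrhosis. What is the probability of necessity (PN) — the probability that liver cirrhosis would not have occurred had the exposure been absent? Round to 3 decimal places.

p₁ = P(outcome | exposed) = 2437/3085 = 0.78995
p₀ = P(outcome | unexposed) = 423/2092 = 0.2022
Under exogeneity and monotonicity, PN = (p₁ − p₀) / p₁.
PN = (0.78995 − 0.2022) / 0.78995 = 0.58775 / 0.78995 ≈ 0.7440

PN ≈ 0.744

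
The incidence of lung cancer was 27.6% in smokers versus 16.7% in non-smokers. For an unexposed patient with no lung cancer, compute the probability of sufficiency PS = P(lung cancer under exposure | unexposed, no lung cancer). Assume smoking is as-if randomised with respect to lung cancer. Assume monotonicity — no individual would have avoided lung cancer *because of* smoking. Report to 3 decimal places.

p₁ = 0.276, p₀ = 0.167.
Under exogeneity and monotonicity, PS = (p₁ − p₀) / (1 − p₀).
PS = (0.276 − 0.167) / (1 − 0.167) = 0.109 / 0.833 ≈ 0.1309

PS ≈ 0.131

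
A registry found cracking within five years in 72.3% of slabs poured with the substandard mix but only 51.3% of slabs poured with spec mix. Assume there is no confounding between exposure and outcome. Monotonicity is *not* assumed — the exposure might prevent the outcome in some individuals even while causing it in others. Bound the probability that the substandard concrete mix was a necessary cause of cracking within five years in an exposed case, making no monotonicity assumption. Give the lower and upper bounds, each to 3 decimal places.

0.290 ≤ PN ≤ 0.674

p₁ = 0.723, p₀ = 0.513.
Under exogeneity alone the bounds on PN are max{0,(p₁−p₀)/p₁} ≤ PN ≤ min{1,(1−p₀)/p₁}.
  lower = (p₁ − p₀)/p₁ = 0.21 / 0.723 ≈ 0.2905
  upper = min{1, (1 − p₀)/p₁} = 0.487 / 0.723 ≈ 0.6736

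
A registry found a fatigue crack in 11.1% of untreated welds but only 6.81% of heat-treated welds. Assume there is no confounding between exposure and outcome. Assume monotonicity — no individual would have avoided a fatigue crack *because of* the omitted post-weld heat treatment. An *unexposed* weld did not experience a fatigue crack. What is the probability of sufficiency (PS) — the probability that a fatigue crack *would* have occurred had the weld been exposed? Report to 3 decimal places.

PS ≈ 0.046

p₁ = 0.111, p₀ = 0.0681.
Under exogeneity and monotonicity, PS = (p₁ − p₀) / (1 − p₀).
PS = (0.111 − 0.0681) / (1 − 0.0681) = 0.0429 / 0.9319 ≈ 0.0460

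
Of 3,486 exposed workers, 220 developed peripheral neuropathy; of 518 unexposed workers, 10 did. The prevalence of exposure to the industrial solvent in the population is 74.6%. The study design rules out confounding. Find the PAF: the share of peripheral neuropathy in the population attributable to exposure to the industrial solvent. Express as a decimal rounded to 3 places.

p₁ = P(outcome | exposed) = 220/3486 = 0.06311
p₀ = P(outcome | unexposed) = 10/518 = 0.019305
Overall risk P(Y=1) = π·p₁ + (1−π)·p₀ = 0.746×0.06311 + 0.254×0.019305 = 0.051983.
Under exogeneity, PAF = [P(Y=1) − p₀] / P(Y=1).
PAF = (0.051983 − 0.019305) / 0.051983 ≈ 0.6286

PAF ≈ 0.629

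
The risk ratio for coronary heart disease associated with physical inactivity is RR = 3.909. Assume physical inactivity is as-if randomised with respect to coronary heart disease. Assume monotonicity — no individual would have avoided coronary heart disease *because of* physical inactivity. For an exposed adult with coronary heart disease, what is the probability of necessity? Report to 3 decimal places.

PN ≈ 0.744

Under exogeneity and monotonicity, PN = (RR − 1) / RR = 1 − 1/RR.
PN = (3.909 − 1) / 3.909 = 2.909 / 3.909 ≈ 0.7442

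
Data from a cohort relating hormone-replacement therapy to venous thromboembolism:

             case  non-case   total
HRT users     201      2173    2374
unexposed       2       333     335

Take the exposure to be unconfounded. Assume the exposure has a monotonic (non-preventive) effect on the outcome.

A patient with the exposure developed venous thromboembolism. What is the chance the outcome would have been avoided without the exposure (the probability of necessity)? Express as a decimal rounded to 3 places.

PN ≈ 0.929

p₁ = P(outcome | exposed) = 201/2374 = 0.084667
p₀ = P(outcome | unexposed) = 2/335 = 0.0059701
Under exogeneity and monotonicity, PN = (p₁ − p₀)/p₁.
PN = (0.084667 − 0.0059701) / 0.084667 ≈ 0.9295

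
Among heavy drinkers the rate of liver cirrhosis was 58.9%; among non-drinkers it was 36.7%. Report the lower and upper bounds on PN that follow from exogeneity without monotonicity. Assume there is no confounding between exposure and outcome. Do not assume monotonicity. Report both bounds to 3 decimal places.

p₁ = 0.589, p₀ = 0.367.
Under exogeneity alone the bounds on PN are max{0,(p₁−p₀)/p₁} ≤ PN ≤ min{1,(1−p₀)/p₁}.
  lower = (p₁ − p₀)/p₁ = 0.222 / 0.589 ≈ 0.3769
  upper = min{1, (1 − p₀)/p₁} = 0.633 / 0.589 ≈ 1.0747 → capped at 1

0.377 ≤ PN ≤ 1.000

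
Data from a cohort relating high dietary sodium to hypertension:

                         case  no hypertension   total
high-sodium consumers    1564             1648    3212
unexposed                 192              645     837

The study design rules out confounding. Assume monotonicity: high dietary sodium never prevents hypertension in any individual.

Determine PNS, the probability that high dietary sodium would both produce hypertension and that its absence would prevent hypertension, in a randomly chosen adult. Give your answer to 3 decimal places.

PNS ≈ 0.258

p₁ = P(outcome | exposed) = 1564/3212 = 0.48692
p₀ = P(outcome | unexposed) = 192/837 = 0.22939
Under exogeneity and monotonicity, PNS = p₁ − p₀.
PNS = 0.48692 − 0.22939 = 0.25753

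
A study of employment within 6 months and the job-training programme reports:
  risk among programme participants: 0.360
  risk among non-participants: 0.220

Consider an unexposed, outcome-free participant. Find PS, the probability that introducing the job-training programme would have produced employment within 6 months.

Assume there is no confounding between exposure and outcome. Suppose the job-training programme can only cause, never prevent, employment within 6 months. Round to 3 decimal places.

PS ≈ 0.179

Let p₁ = 0.36, p₀ = 0.22.
Under exogeneity and monotonicity, PS = (p₁ − p₀) / (1 − p₀).
PS = (0.36 − 0.22) / (1 − 0.22) = 0.14 / 0.78 ≈ 0.1795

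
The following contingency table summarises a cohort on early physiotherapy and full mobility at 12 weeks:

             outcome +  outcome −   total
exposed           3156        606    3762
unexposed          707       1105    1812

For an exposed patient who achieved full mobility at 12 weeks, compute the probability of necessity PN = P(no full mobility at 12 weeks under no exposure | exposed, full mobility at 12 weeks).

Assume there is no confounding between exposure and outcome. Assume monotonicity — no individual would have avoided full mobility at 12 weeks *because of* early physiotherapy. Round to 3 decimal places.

p₁ = P(outcome | exposed) = 3156/3762 = 0.83892
p₀ = P(outcome | unexposed) = 707/1812 = 0.39018
Under exogeneity and monotonicity, PN = (p₁ − p₀) / p₁.
PN = (0.83892 − 0.39018) / 0.83892 = 0.44874 / 0.83892 ≈ 0.5349

PN ≈ 0.535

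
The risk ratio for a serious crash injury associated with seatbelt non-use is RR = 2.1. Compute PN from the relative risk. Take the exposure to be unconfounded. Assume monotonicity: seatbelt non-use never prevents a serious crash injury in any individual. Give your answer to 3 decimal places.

PN ≈ 0.524

Under exogeneity and monotonicity, PN = (RR − 1) / RR = 1 − 1/RR.
PN = (2.1 − 1) / 2.1 = 1.1 / 2.1 ≈ 0.5238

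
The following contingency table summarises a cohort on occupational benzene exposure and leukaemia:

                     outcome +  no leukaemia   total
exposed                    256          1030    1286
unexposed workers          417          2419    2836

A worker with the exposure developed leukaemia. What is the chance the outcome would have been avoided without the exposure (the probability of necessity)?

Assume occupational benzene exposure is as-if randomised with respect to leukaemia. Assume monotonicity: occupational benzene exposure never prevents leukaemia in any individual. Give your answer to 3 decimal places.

PN ≈ 0.261

p₁ = P(outcome | exposed) = 256/1286 = 0.19907
p₀ = P(outcome | unexposed) = 417/2836 = 0.14704
Under exogeneity and monotonicity, PN = (p₁ − p₀)/p₁.
PN = (0.19907 − 0.14704) / 0.19907 ≈ 0.2614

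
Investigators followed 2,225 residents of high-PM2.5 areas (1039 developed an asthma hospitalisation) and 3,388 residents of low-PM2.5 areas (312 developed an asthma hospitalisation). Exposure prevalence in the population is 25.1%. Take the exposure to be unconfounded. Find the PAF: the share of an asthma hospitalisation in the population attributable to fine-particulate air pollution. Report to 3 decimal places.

p₁ = P(outcome | exposed) = 1039/2225 = 0.46697
p₀ = P(outcome | unexposed) = 312/3388 = 0.09209
Overall risk P(Y=1) = π·p₁ + (1−π)·p₀ = 0.251×0.46697 + 0.749×0.09209 = 0.18618.
Under exogeneity, PAF = [P(Y=1) − p₀] / P(Y=1).
PAF = (0.18618 − 0.09209) / 0.18618 ≈ 0.5054

PAF ≈ 0.505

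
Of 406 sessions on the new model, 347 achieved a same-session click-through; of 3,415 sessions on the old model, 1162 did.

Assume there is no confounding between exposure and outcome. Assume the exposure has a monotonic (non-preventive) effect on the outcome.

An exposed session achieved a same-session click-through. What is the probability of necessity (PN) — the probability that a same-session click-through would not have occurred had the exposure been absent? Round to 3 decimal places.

p₁ = P(outcome | exposed) = 347/406 = 0.85468
p₀ = P(outcome | unexposed) = 1162/3415 = 0.34026
Under exogeneity and monotonicity, PN = (p₁ − p₀) / p₁.
PN = (0.85468 − 0.34026) / 0.85468 = 0.51442 / 0.85468 ≈ 0.6019

PN ≈ 0.602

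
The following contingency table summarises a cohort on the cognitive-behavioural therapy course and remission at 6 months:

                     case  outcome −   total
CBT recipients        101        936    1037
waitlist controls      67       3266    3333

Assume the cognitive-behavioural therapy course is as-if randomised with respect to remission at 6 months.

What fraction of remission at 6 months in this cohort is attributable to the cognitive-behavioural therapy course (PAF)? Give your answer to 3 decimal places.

PAF ≈ 0.477

p₁ = P(outcome | exposed) = 101/1037 = 0.097396
p₀ = P(outcome | unexposed) = 67/3333 = 0.020102
Exposure prevalence π = 1037/4370 = 0.2373; overall risk P(Y=1) = 0.038444.
Under exogeneity, PAF = [P(Y=1) − p₀]/P(Y=1).
PAF = (0.038444 − 0.020102) / 0.038444 ≈ 0.4771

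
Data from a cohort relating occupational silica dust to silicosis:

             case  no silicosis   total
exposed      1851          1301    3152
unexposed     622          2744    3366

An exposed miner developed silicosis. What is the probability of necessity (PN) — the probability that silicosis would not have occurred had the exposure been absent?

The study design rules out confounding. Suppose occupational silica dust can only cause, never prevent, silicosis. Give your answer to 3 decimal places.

PN ≈ 0.685

p₁ = P(outcome | exposed) = 1851/3152 = 0.58725
p₀ = P(outcome | unexposed) = 622/3366 = 0.18479
Under exogeneity and monotonicity, PN = (p₁ − p₀)/p₁.
PN = (0.58725 − 0.18479) / 0.58725 ≈ 0.6853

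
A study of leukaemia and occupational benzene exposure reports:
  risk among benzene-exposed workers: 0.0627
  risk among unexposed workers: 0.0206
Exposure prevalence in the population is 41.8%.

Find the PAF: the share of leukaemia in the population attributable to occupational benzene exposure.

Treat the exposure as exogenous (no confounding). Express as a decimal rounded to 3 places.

PAF ≈ 0.461

Let p₁ = 0.0627, p₀ = 0.0206.
Overall risk P(Y=1) = π·p₁ + (1−π)·p₀ = 0.418×0.0627 + 0.582×0.0206 = 0.038198.
Under exogeneity, PAF = [P(Y=1) − p₀] / P(Y=1).
PAF = (0.038198 − 0.0206) / 0.038198 ≈ 0.4607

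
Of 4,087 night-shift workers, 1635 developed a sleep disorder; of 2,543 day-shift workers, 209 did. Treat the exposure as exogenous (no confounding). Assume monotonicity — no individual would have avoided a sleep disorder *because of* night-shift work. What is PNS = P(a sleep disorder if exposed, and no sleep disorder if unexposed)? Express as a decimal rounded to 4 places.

p₁ = P(outcome | exposed) = 1635/4087 = 0.40005
p₀ = P(outcome | unexposed) = 209/2543 = 0.082186
Under exogeneity and monotonicity, PNS = p₁ − p₀.
PNS = 0.40005 − 0.082186 = 0.31786

PNS ≈ 0.3179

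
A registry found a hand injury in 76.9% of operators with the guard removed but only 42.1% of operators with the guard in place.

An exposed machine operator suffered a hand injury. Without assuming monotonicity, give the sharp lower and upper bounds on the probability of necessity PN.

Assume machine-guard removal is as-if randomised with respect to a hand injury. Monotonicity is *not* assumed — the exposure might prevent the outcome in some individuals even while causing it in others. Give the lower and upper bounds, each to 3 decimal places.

p₁ = 0.769, p₀ = 0.421.
Under exogeneity alone the bounds on PN are max{0,(p₁−p₀)/p₁} ≤ PN ≤ min{1,(1−p₀)/p₁}.
  lower = (p₁ − p₀)/p₁ = 0.348 / 0.769 ≈ 0.4525
  upper = min{1, (1 − p₀)/p₁} = 0.579 / 0.769 ≈ 0.7529

0.453 ≤ PN ≤ 0.753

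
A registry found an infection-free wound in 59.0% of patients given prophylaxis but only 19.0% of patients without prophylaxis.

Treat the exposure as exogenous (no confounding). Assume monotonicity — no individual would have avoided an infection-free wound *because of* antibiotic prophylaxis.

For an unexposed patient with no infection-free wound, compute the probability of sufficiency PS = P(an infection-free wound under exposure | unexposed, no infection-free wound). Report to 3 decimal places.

p₁ = 0.59, p₀ = 0.19.
Under exogeneity and monotonicity, PS = (p₁ − p₀) / (1 − p₀).
PS = (0.59 − 0.19) / (1 − 0.19) = 0.4 / 0.81 ≈ 0.4938

PS ≈ 0.494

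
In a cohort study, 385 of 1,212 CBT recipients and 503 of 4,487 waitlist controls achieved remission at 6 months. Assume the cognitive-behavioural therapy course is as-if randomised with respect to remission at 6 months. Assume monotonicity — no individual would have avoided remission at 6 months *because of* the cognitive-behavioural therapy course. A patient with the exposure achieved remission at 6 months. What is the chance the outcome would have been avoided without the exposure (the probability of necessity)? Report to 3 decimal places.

PN ≈ 0.647

p₁ = P(outcome | exposed) = 385/1212 = 0.31766
p₀ = P(outcome | unexposed) = 503/4487 = 0.1121
Under exogeneity and monotonicity, PN = (p₁ − p₀) / p₁.
PN = (0.31766 − 0.1121) / 0.31766 = 0.20556 / 0.31766 ≈ 0.6471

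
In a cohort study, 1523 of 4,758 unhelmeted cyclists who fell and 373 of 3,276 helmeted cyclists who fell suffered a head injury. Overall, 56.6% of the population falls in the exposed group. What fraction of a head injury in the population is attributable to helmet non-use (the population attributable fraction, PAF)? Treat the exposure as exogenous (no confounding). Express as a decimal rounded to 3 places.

PAF ≈ 0.506

p₁ = P(outcome | exposed) = 1523/4758 = 0.32009
p₀ = P(outcome | unexposed) = 373/3276 = 0.11386
Overall risk P(Y=1) = π·p₁ + (1−π)·p₀ = 0.566×0.32009 + 0.434×0.11386 = 0.23059.
Under exogeneity, PAF = [P(Y=1) − p₀] / P(Y=1).
PAF = (0.23059 − 0.11386) / 0.23059 ≈ 0.5062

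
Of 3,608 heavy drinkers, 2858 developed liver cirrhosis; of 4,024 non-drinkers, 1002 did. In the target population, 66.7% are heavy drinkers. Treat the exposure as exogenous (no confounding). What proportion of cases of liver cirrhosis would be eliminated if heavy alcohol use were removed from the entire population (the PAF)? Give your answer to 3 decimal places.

p₁ = P(outcome | exposed) = 2858/3608 = 0.79213
p₀ = P(outcome | unexposed) = 1002/4024 = 0.24901
Overall risk P(Y=1) = π·p₁ + (1−π)·p₀ = 0.667×0.79213 + 0.333×0.24901 = 0.61127.
Under exogeneity, PAF = [P(Y=1) − p₀] / P(Y=1).
PAF = (0.61127 − 0.24901) / 0.61127 ≈ 0.5926

PAF ≈ 0.593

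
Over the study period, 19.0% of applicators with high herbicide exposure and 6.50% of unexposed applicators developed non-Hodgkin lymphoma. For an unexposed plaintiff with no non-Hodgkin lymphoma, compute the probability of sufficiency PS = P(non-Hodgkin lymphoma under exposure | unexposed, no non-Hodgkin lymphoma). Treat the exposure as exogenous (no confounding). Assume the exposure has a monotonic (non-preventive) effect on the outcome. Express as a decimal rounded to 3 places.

PS ≈ 0.134

p₁ = 0.19, p₀ = 0.065.
Under exogeneity and monotonicity, PS = (p₁ − p₀) / (1 − p₀).
PS = (0.19 − 0.065) / (1 − 0.065) = 0.125 / 0.935 ≈ 0.1337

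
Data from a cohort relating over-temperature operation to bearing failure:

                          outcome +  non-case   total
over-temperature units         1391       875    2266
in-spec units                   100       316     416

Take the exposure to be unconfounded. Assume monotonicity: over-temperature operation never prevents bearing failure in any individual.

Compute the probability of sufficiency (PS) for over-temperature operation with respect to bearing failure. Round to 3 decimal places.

PS ≈ 0.492

p₁ = P(outcome | exposed) = 1391/2266 = 0.61386
p₀ = P(outcome | unexposed) = 100/416 = 0.24038
Under exogeneity and monotonicity, PS = (p₁ − p₀) / (1 − p₀).
PS = (0.61386 − 0.24038) / (1 − 0.24038) = 0.37347 / 0.75962 ≈ 0.4917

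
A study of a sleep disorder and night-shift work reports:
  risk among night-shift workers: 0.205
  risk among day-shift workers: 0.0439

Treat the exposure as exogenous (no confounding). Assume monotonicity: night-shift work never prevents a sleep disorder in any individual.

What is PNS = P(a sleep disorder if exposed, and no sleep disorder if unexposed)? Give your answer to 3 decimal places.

Let p₁ = 0.205, p₀ = 0.0439.
Under exogeneity and monotonicity, PNS = p₁ − p₀.
PNS = 0.205 − 0.0439 = 0.1611

PNS ≈ 0.161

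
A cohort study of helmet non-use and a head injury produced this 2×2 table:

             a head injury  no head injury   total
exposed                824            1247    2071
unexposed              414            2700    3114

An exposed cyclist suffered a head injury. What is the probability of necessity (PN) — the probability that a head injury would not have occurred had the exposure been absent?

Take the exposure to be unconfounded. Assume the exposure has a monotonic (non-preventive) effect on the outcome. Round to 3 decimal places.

p₁ = P(outcome | exposed) = 824/2071 = 0.39788
p₀ = P(outcome | unexposed) = 414/3114 = 0.13295
Under exogeneity and monotonicity, PN = (p₁ − p₀) / p₁.
PN = (0.39788 − 0.13295) / 0.39788 = 0.26493 / 0.39788 ≈ 0.6659

PN ≈ 0.666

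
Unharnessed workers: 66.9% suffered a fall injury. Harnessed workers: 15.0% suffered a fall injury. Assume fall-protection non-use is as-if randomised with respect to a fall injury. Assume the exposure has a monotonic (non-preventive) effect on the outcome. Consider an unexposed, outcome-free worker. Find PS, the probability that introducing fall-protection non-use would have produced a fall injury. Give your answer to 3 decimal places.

PS ≈ 0.611

p₁ = 0.669, p₀ = 0.15.
Under exogeneity and monotonicity, PS = (p₁ − p₀) / (1 − p₀).
PS = (0.669 − 0.15) / (1 − 0.15) = 0.519 / 0.85 ≈ 0.6106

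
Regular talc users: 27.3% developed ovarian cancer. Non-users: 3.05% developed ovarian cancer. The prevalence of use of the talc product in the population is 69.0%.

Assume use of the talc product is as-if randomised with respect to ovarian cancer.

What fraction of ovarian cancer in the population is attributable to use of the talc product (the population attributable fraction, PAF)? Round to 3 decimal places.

PAF ≈ 0.846

p₁ = 0.273, p₀ = 0.0305.
Overall risk P(Y=1) = π·p₁ + (1−π)·p₀ = 0.69×0.273 + 0.31×0.0305 = 0.19783.
Under exogeneity, PAF = [P(Y=1) − p₀] / P(Y=1).
PAF = (0.19783 − 0.0305) / 0.19783 ≈ 0.8458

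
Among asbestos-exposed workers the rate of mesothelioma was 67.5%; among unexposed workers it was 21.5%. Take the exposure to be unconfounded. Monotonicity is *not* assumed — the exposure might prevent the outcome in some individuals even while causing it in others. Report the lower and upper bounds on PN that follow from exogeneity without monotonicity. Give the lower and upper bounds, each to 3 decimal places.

p₁ = 0.675, p₀ = 0.215.
Under exogeneity alone the bounds on PN are max{0,(p₁−p₀)/p₁} ≤ PN ≤ min{1,(1−p₀)/p₁}.
  lower = (p₁ − p₀)/p₁ = 0.46 / 0.675 ≈ 0.6815
  upper = min{1, (1 − p₀)/p₁} = 0.785 / 0.675 ≈ 1.1630 → capped at 1

0.681 ≤ PN ≤ 1.000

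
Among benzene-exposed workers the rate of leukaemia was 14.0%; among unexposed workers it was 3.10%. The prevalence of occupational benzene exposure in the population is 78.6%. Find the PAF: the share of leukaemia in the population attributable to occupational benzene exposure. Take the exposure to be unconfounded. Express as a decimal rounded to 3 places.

PAF ≈ 0.734

p₁ = 0.14, p₀ = 0.031.
Overall risk P(Y=1) = π·p₁ + (1−π)·p₀ = 0.786×0.14 + 0.214×0.031 = 0.11667.
Under exogeneity, PAF = [P(Y=1) − p₀] / P(Y=1).
PAF = (0.11667 − 0.031) / 0.11667 ≈ 0.7343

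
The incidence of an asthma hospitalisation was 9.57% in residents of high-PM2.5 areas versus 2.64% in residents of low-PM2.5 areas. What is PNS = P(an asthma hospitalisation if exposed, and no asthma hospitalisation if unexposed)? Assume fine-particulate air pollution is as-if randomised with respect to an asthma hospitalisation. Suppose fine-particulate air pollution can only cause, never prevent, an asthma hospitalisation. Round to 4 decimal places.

p₁ = 0.0957, p₀ = 0.0264.
Under exogeneity and monotonicity, PNS = p₁ − p₀.
PNS = 0.0957 − 0.0264 = 0.0693

PNS ≈ 0.0693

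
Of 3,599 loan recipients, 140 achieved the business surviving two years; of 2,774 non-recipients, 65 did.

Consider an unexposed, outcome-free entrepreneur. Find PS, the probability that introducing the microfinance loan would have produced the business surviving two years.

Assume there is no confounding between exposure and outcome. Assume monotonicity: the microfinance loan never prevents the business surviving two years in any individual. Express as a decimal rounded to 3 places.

PS ≈ 0.016

p₁ = P(outcome | exposed) = 140/3599 = 0.0389
p₀ = P(outcome | unexposed) = 65/2774 = 0.023432
Under exogeneity and monotonicity, PS = (p₁ − p₀) / (1 − p₀).
PS = (0.0389 − 0.023432) / (1 − 0.023432) = 0.015468 / 0.97657 ≈ 0.0158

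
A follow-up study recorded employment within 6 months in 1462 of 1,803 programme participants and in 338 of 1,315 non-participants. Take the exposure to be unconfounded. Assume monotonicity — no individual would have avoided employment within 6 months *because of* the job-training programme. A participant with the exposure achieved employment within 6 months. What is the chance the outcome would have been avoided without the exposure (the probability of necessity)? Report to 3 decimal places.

p₁ = P(outcome | exposed) = 1462/1803 = 0.81087
p₀ = P(outcome | unexposed) = 338/1315 = 0.25703
Under exogeneity and monotonicity, PN = (p₁ − p₀) / p₁.
PN = (0.81087 − 0.25703) / 0.81087 = 0.55384 / 0.81087 ≈ 0.6830

PN ≈ 0.683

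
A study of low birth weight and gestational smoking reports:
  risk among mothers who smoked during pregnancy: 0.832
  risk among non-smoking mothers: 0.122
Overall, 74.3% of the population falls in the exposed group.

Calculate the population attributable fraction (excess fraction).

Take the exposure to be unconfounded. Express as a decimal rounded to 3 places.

Let p₁ = 0.832, p₀ = 0.122.
Overall risk P(Y=1) = π·p₁ + (1−π)·p₀ = 0.743×0.832 + 0.257×0.122 = 0.64953.
Under exogeneity, PAF = [P(Y=1) − p₀] / P(Y=1).
PAF = (0.64953 − 0.122) / 0.64953 ≈ 0.8122

PAF ≈ 0.812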